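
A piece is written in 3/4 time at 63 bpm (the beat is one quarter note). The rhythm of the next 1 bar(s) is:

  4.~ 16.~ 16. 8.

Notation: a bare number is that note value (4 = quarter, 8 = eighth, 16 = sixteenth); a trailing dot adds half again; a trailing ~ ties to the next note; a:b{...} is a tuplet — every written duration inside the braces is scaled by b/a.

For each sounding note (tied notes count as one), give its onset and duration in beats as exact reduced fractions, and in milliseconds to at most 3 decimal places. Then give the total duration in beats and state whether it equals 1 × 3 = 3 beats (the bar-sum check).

1) 0.0ms=0b +2142.857ms=9/4b
2) 2142.857ms=9/4b +714.286ms=3/4b
Σ=3b of 3 (63bpm 3/4) — PASS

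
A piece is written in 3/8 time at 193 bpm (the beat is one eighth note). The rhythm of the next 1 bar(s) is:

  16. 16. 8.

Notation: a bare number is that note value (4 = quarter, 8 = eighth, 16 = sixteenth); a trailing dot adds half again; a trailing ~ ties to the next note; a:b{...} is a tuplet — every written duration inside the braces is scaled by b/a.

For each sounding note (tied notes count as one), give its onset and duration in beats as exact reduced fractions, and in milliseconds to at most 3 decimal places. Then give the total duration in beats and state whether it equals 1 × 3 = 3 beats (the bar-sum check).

1) 0.0ms=0b +233.161ms=3/4b
2) 233.161ms=3/4b +233.161ms=3/4b
3) 466.321ms=3/2b +466.321ms=3/2b
Σ=3b of 3 (193bpm 3/8) — PASS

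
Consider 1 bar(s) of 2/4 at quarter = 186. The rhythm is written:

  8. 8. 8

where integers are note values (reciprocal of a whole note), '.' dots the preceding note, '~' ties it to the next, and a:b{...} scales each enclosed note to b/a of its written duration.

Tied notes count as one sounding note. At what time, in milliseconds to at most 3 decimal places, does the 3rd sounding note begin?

1. 0.0ms @ 0 + 241.935ms (3/4)
2. 241.935ms @ 3/4 + 241.935ms (3/4)
3. 483.871ms @ 3/2 + 161.29ms (1/2)

note 3 onset = 3/2b = 483.871ms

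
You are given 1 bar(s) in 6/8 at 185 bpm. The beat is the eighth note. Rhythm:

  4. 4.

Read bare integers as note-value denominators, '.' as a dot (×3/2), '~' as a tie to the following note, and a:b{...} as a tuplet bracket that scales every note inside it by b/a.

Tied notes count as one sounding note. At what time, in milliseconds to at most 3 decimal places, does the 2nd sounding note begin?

note 2 onset = 3b = 972.973ms

1. 0.0ms @ 0 + 972.973ms (3)
2. 972.973ms @ 3 + 972.973ms (3)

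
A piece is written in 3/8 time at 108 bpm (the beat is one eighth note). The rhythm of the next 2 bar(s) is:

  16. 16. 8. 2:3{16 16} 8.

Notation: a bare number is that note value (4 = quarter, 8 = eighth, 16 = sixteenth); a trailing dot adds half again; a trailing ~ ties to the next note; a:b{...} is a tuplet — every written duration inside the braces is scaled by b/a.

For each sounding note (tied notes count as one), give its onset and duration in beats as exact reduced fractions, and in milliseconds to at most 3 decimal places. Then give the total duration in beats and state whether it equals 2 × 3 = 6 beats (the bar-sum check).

1) 0.0ms=0b +416.667ms=3/4b
2) 416.667ms=3/4b +416.667ms=3/4b
3) 833.333ms=3/2b +833.333ms=3/2b
4) 1666.667ms=3b +416.667ms=3/4b
5) 2083.333ms=15/4b +416.667ms=3/4b
6) 2500.0ms=9/2b +833.333ms=3/2b
Σ=6b of 6 (108bpm 3/8) — PASS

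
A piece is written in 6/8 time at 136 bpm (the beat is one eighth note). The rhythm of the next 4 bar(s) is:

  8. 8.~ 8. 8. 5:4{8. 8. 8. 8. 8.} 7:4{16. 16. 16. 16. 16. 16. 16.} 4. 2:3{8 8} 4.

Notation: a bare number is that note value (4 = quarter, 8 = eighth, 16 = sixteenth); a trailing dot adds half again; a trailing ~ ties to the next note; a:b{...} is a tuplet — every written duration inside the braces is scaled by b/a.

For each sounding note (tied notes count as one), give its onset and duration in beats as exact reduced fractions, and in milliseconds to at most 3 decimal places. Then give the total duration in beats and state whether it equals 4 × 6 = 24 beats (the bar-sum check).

1) 0.0ms=0b +661.765ms=3/2b
2) 661.765ms=3/2b +1323.529ms=3b
3) 1985.294ms=9/2b +661.765ms=3/2b
4) 2647.059ms=6b +529.412ms=6/5b
5) 3176.471ms=36/5b +529.412ms=6/5b
6) 3705.882ms=42/5b +529.412ms=6/5b
7) 4235.294ms=48/5b +529.412ms=6/5b
8) 4764.706ms=54/5b +529.412ms=6/5b
9) 5294.118ms=12b +189.076ms=3/7b
10) 5483.193ms=87/7b +189.076ms=3/7b
11) 5672.269ms=90/7b +189.076ms=3/7b
12) 5861.345ms=93/7b +189.076ms=3/7b
13) 6050.42ms=96/7b +189.076ms=3/7b
14) 6239.496ms=99/7b +189.076ms=3/7b
15) 6428.571ms=102/7b +189.076ms=3/7b
16) 6617.647ms=15b +1323.529ms=3b
17) 7941.176ms=18b +661.765ms=3/2b
18) 8602.941ms=39/2b +661.765ms=3/2b
19) 9264.706ms=21b +1323.529ms=3b
Σ=24b of 24 (136bpm 6/8) — PASS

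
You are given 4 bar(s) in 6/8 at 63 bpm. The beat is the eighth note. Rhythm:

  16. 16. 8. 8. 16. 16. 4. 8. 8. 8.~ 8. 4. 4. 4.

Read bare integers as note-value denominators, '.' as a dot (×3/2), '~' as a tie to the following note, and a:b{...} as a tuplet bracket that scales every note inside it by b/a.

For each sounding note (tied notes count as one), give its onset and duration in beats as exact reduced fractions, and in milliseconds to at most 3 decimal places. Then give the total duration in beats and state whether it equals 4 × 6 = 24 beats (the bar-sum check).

1) 0.0ms=0b +714.286ms=3/4b
2) 714.286ms=3/4b +714.286ms=3/4b
3) 1428.571ms=3/2b +1428.571ms=3/2b
4) 2857.143ms=3b +1428.571ms=3/2b
5) 4285.714ms=9/2b +714.286ms=3/4b
6) 5000.0ms=21/4b +714.286ms=3/4b
7) 5714.286ms=6b +2857.143ms=3b
8) 8571.429ms=9b +1428.571ms=3/2b
9) 10000.0ms=21/2b +1428.571ms=3/2b
10) 11428.571ms=12b +2857.143ms=3b
11) 14285.714ms=15b +2857.143ms=3b
12) 17142.857ms=18b +2857.143ms=3b
13) 20000.0ms=21b +2857.143ms=3b
Σ=24b of 24 (63bpm 6/8) — PASS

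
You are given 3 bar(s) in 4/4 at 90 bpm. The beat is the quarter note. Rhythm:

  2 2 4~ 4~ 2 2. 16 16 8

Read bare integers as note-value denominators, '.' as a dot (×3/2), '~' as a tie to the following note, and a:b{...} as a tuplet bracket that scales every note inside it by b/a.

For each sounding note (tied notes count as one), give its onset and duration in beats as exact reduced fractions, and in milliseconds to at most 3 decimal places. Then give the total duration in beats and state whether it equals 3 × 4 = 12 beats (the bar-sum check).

1) 0.0ms=0b +1333.333ms=2b
2) 1333.333ms=2b +1333.333ms=2b
3) 2666.667ms=4b +2666.667ms=4b
4) 5333.333ms=8b +2000.0ms=3b
5) 7333.333ms=11b +166.667ms=1/4b
6) 7500.0ms=45/4b +166.667ms=1/4b
7) 7666.667ms=23/2b +333.333ms=1/2b
Σ=12b of 12 (90bpm 4/4) — PASS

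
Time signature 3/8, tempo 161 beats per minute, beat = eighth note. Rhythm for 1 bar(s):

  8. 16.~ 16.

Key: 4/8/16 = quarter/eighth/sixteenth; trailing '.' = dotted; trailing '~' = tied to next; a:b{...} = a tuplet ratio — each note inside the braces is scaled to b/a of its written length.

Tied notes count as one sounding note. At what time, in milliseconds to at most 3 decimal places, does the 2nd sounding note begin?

1. 0.0ms @ 0 + 559.006ms (3/2)
2. 559.006ms @ 3/2 + 559.006ms (3/2)

note 2 onset = 3/2b = 559.006ms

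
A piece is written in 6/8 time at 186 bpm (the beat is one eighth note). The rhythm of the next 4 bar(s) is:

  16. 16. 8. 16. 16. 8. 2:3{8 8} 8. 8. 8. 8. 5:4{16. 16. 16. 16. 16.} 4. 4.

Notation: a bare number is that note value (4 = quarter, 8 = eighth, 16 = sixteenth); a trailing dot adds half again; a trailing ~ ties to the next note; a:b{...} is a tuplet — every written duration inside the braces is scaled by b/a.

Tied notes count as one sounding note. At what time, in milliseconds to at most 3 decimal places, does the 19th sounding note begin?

1. 0.0ms @ 0 + 241.935ms (3/4)
2. 241.935ms @ 3/4 + 241.935ms (3/4)
3. 483.871ms @ 3/2 + 483.871ms (3/2)
4. 967.742ms @ 3 + 241.935ms (3/4)
5. 1209.677ms @ 15/4 + 241.935ms (3/4)
6. 1451.613ms @ 9/2 + 483.871ms (3/2)
7. 1935.484ms @ 6 + 483.871ms (3/2)
8. 2419.355ms @ 15/2 + 483.871ms (3/2)
9. 2903.226ms @ 9 + 483.871ms (3/2)
10. 3387.097ms @ 21/2 + 483.871ms (3/2)
11. 3870.968ms @ 12 + 483.871ms (3/2)
12. 4354.839ms @ 27/2 + 483.871ms (3/2)
13. 4838.71ms @ 15 + 193.548ms (3/5)
14. 5032.258ms @ 78/5 + 193.548ms (3/5)
15. 5225.806ms @ 81/5 + 193.548ms (3/5)
16. 5419.355ms @ 84/5 + 193.548ms (3/5)
17. 5612.903ms @ 87/5 + 193.548ms (3/5)
18. 5806.452ms @ 18 + 967.742ms (3)
19. 6774.194ms @ 21 + 967.742ms (3)

note 19 onset = 21b = 6774.194ms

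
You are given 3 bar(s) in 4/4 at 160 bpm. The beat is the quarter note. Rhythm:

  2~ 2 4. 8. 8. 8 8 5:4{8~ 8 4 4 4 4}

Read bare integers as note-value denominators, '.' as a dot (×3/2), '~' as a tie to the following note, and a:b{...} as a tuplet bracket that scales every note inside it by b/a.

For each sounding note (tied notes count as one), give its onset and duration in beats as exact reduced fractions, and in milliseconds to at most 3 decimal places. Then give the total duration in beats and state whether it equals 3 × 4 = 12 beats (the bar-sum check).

1) 0.0ms=0b +1500.0ms=4b
2) 1500.0ms=4b +562.5ms=3/2b
3) 2062.5ms=11/2b +281.25ms=3/4b
4) 2343.75ms=25/4b +281.25ms=3/4b
5) 2625.0ms=7b +187.5ms=1/2b
6) 2812.5ms=15/2b +187.5ms=1/2b
7) 3000.0ms=8b +300.0ms=4/5b
8) 3300.0ms=44/5b +300.0ms=4/5b
9) 3600.0ms=48/5b +300.0ms=4/5b
10) 3900.0ms=52/5b +300.0ms=4/5b
11) 4200.0ms=56/5b +300.0ms=4/5b
Σ=12b of 12 (160bpm 4/4) — PASS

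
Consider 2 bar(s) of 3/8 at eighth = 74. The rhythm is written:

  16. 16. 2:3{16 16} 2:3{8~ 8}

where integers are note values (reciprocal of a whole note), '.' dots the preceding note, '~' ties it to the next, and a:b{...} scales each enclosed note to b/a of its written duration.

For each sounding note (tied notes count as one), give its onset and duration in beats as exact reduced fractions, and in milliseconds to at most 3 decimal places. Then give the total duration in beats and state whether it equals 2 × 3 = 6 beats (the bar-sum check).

1) 0.0ms=0b +608.108ms=3/4b
2) 608.108ms=3/4b +608.108ms=3/4b
3) 1216.216ms=3/2b +608.108ms=3/4b
4) 1824.324ms=9/4b +608.108ms=3/4b
5) 2432.432ms=3b +2432.432ms=3b
Σ=6b of 6 (74bpm 3/8) — PASS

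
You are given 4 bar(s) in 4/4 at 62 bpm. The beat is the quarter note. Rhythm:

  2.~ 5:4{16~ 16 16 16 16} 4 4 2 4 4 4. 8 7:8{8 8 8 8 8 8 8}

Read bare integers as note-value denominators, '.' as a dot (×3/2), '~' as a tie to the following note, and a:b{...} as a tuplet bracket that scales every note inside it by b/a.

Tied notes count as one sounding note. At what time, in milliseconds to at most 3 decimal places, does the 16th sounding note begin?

1. 0.0ms @ 0 + 3290.323ms (17/5)
2. 3290.323ms @ 17/5 + 193.548ms (1/5)
3. 3483.871ms @ 18/5 + 193.548ms (1/5)
4. 3677.419ms @ 19/5 + 193.548ms (1/5)
5. 3870.968ms @ 4 + 967.742ms (1)
6. 4838.71ms @ 5 + 967.742ms (1)
7. 5806.452ms @ 6 + 1935.484ms (2)
8. 7741.935ms @ 8 + 967.742ms (1)
9. 8709.677ms @ 9 + 967.742ms (1)
10. 9677.419ms @ 10 + 1451.613ms (3/2)
11. 11129.032ms @ 23/2 + 483.871ms (1/2)
12. 11612.903ms @ 12 + 552.995ms (4/7)
13. 12165.899ms @ 88/7 + 552.995ms (4/7)
14. 12718.894ms @ 92/7 + 552.995ms (4/7)
15. 13271.889ms @ 96/7 + 552.995ms (4/7)
16. 13824.885ms @ 100/7 + 552.995ms (4/7)
17. 14377.88ms @ 104/7 + 552.995ms (4/7)
18. 14930.876ms @ 108/7 + 552.995ms (4/7)

note 16 onset = 100/7b = 13824.885ms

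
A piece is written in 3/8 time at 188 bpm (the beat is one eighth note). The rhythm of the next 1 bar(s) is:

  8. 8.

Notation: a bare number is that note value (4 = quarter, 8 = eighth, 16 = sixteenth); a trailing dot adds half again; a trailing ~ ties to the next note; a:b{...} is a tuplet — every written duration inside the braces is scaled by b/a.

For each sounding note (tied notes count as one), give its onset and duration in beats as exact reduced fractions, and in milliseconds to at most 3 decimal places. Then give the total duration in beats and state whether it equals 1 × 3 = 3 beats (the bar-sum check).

1) 0.0ms=0b +478.723ms=3/2b
2) 478.723ms=3/2b +478.723ms=3/2b
Σ=3b of 3 (188bpm 3/8) — PASS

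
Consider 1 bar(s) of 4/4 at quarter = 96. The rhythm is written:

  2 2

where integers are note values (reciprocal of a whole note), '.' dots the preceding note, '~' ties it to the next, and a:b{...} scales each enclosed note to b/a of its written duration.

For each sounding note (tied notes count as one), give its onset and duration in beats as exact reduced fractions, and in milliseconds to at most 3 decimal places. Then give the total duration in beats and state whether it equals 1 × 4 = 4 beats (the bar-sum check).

1) 0.0ms=0b +1250.0ms=2b
2) 1250.0ms=2b +1250.0ms=2b
Σ=4b of 4 (96bpm 4/4) — PASS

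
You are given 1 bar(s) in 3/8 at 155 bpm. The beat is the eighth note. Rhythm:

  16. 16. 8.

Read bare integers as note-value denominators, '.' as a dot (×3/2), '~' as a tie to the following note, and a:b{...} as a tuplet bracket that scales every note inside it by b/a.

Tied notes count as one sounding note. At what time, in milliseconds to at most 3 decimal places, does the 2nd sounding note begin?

1. 0.0ms @ 0 + 290.323ms (3/4)
2. 290.323ms @ 3/4 + 290.323ms (3/4)
3. 580.645ms @ 3/2 + 580.645ms (3/2)

note 2 onset = 3/4b = 290.323ms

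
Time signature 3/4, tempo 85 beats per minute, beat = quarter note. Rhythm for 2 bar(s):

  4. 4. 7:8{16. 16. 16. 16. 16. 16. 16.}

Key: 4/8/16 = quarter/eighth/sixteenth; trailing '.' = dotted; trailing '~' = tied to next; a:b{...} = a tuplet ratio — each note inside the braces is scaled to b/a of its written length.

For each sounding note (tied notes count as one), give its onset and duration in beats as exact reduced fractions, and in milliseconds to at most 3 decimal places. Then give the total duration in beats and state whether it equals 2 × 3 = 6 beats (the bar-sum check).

1) 0.0ms=0b +1058.824ms=3/2b
2) 1058.824ms=3/2b +1058.824ms=3/2b
3) 2117.647ms=3b +302.521ms=3/7b
4) 2420.168ms=24/7b +302.521ms=3/7b
5) 2722.689ms=27/7b +302.521ms=3/7b
6) 3025.21ms=30/7b +302.521ms=3/7b
7) 3327.731ms=33/7b +302.521ms=3/7b
8) 3630.252ms=36/7b +302.521ms=3/7b
9) 3932.773ms=39/7b +302.521ms=3/7b
Σ=6b of 6 (85bpm 3/4) — PASS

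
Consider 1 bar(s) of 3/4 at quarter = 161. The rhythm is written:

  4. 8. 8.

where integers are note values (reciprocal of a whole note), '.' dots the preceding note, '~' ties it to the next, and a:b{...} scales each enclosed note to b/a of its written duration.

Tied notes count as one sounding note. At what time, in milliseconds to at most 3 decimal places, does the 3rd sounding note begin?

1. 0.0ms @ 0 + 559.006ms (3/2)
2. 559.006ms @ 3/2 + 279.503ms (3/4)
3. 838.509ms @ 9/4 + 279.503ms (3/4)

note 3 onset = 9/4b = 838.509ms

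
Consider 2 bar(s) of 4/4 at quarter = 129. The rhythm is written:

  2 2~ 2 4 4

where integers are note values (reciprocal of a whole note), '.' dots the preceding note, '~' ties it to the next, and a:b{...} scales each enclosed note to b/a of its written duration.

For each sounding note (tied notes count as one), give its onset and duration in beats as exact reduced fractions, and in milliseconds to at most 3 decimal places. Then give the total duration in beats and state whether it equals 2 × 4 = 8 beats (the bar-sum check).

1) 0.0ms=0b +930.233ms=2b
2) 930.233ms=2b +1860.465ms=4b
3) 2790.698ms=6b +465.116ms=1b
4) 3255.814ms=7b +465.116ms=1b
Σ=8b of 8 (129bpm 4/4) — PASS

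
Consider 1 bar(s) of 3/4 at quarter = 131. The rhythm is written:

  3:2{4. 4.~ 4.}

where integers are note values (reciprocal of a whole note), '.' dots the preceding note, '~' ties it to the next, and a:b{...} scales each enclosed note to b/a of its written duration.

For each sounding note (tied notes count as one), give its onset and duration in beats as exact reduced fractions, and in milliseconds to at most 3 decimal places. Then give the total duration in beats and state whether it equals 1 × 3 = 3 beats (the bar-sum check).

1) 0.0ms=0b +458.015ms=1b
2) 458.015ms=1b +916.031ms=2b
Σ=3b of 3 (131bpm 3/4) — PASS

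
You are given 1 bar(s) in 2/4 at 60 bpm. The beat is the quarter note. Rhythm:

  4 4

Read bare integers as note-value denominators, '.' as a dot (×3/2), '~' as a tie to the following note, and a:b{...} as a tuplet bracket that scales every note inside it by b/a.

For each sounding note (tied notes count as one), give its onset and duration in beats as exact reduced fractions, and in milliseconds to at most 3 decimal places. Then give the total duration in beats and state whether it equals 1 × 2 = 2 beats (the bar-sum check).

1) 0.0ms=0b +1000.0ms=1b
2) 1000.0ms=1b +1000.0ms=1b
Σ=2b of 2 (60bpm 2/4) — PASS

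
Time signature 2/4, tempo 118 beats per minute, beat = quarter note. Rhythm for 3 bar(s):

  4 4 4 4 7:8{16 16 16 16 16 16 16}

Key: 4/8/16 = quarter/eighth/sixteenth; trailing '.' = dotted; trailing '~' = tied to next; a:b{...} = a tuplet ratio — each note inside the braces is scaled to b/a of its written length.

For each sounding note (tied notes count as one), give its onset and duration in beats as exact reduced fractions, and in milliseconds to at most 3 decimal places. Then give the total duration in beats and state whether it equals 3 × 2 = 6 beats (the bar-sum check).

1) 0.0ms=0b +508.475ms=1b
2) 508.475ms=1b +508.475ms=1b
3) 1016.949ms=2b +508.475ms=1b
4) 1525.424ms=3b +508.475ms=1b
5) 2033.898ms=4b +145.278ms=2/7b
6) 2179.177ms=30/7b +145.278ms=2/7b
7) 2324.455ms=32/7b +145.278ms=2/7b
8) 2469.734ms=34/7b +145.278ms=2/7b
9) 2615.012ms=36/7b +145.278ms=2/7b
10) 2760.291ms=38/7b +145.278ms=2/7b
11) 2905.569ms=40/7b +145.278ms=2/7b
Σ=6b of 6 (118bpm 2/4) — PASS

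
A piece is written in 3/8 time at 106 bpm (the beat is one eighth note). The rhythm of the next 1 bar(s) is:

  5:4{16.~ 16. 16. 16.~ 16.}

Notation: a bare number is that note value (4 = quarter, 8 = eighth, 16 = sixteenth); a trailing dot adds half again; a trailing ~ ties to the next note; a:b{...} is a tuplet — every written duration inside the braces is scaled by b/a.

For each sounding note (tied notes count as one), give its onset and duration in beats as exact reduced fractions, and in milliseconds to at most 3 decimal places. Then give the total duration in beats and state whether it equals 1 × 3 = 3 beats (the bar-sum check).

1) 0.0ms=0b +679.245ms=6/5b
2) 679.245ms=6/5b +339.623ms=3/5b
3) 1018.868ms=9/5b +679.245ms=6/5b
Σ=3b of 3 (106bpm 3/8) — PASS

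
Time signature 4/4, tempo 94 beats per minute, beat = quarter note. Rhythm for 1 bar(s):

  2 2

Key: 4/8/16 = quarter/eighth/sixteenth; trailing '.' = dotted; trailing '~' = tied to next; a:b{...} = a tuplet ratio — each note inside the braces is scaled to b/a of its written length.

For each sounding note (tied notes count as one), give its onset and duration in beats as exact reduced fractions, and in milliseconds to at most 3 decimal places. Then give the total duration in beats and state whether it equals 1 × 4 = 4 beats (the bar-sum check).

1) 0.0ms=0b +1276.596ms=2b
2) 1276.596ms=2b +1276.596ms=2b
Σ=4b of 4 (94bpm 4/4) — PASS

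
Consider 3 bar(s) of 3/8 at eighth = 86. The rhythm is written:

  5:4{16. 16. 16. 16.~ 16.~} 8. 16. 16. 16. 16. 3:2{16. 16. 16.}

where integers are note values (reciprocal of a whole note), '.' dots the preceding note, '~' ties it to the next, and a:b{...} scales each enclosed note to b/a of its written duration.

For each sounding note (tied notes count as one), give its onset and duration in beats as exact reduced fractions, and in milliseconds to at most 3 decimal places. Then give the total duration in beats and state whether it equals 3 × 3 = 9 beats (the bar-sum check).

1) 0.0ms=0b +418.605ms=3/5b
2) 418.605ms=3/5b +418.605ms=3/5b
3) 837.209ms=6/5b +418.605ms=3/5b
4) 1255.814ms=9/5b +1883.721ms=27/10b
5) 3139.535ms=9/2b +523.256ms=3/4b
6) 3662.791ms=21/4b +523.256ms=3/4b
7) 4186.047ms=6b +523.256ms=3/4b
8) 4709.302ms=27/4b +523.256ms=3/4b
9) 5232.558ms=15/2b +348.837ms=1/2b
10) 5581.395ms=8b +348.837ms=1/2b
11) 5930.233ms=17/2b +348.837ms=1/2b
Σ=9b of 9 (86bpm 3/8) — PASS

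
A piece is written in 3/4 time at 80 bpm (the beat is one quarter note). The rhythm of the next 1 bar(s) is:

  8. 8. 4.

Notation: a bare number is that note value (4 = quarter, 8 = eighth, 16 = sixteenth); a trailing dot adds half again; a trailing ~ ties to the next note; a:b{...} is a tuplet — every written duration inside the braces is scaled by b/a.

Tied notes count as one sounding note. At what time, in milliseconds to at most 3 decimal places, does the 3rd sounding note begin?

note 3 onset = 3/2b = 1125.0ms

1. 0.0ms @ 0 + 562.5ms (3/4)
2. 562.5ms @ 3/4 + 562.5ms (3/4)
3. 1125.0ms @ 3/2 + 1125.0ms (3/2)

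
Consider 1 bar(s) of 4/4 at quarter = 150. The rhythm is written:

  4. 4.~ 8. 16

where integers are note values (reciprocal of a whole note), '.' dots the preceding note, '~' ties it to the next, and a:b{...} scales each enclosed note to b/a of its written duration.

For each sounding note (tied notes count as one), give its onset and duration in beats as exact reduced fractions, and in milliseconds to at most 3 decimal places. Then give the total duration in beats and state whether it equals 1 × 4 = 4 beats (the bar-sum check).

1) 0.0ms=0b +600.0ms=3/2b
2) 600.0ms=3/2b +900.0ms=9/4b
3) 1500.0ms=15/4b +100.0ms=1/4b
Σ=4b of 4 (150bpm 4/4) — PASS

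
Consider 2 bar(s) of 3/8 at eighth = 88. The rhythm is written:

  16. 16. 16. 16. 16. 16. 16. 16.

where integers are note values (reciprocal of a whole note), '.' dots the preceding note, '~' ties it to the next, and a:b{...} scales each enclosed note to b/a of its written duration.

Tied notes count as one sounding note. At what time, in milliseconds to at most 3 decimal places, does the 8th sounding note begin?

1. 0.0ms @ 0 + 511.364ms (3/4)
2. 511.364ms @ 3/4 + 511.364ms (3/4)
3. 1022.727ms @ 3/2 + 511.364ms (3/4)
4. 1534.091ms @ 9/4 + 511.364ms (3/4)
5. 2045.455ms @ 3 + 511.364ms (3/4)
6. 2556.818ms @ 15/4 + 511.364ms (3/4)
7. 3068.182ms @ 9/2 + 511.364ms (3/4)
8. 3579.545ms @ 21/4 + 511.364ms (3/4)

note 8 onset = 21/4b = 3579.545ms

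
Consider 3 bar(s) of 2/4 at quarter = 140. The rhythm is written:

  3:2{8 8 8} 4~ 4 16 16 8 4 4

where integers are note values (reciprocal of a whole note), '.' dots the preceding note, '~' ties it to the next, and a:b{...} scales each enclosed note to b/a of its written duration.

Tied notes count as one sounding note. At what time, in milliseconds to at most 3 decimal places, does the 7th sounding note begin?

1. 0.0ms @ 0 + 142.857ms (1/3)
2. 142.857ms @ 1/3 + 142.857ms (1/3)
3. 285.714ms @ 2/3 + 142.857ms (1/3)
4. 428.571ms @ 1 + 857.143ms (2)
5. 1285.714ms @ 3 + 107.143ms (1/4)
6. 1392.857ms @ 13/4 + 107.143ms (1/4)
7. 1500.0ms @ 7/2 + 214.286ms (1/2)
8. 1714.286ms @ 4 + 428.571ms (1)
9. 2142.857ms @ 5 + 428.571ms (1)

note 7 onset = 7/2b = 1500.0ms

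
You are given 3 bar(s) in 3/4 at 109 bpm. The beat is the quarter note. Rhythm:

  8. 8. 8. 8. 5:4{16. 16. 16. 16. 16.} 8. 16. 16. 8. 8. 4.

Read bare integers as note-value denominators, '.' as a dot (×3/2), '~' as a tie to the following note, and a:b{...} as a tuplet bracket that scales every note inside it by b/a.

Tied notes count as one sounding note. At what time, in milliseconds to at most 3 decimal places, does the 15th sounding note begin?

note 15 onset = 15/2b = 4128.44ms

1. 0.0ms @ 0 + 412.844ms (3/4)
2. 412.844ms @ 3/4 + 412.844ms (3/4)
3. 825.688ms @ 3/2 + 412.844ms (3/4)
4. 1238.532ms @ 9/4 + 412.844ms (3/4)
5. 1651.376ms @ 3 + 165.138ms (3/10)
6. 1816.514ms @ 33/10 + 165.138ms (3/10)
7. 1981.651ms @ 18/5 + 165.138ms (3/10)
8. 2146.789ms @ 39/10 + 165.138ms (3/10)
9. 2311.927ms @ 21/5 + 165.138ms (3/10)
10. 2477.064ms @ 9/2 + 412.844ms (3/4)
11. 2889.908ms @ 21/4 + 206.422ms (3/8)
12. 3096.33ms @ 45/8 + 206.422ms (3/8)
13. 3302.752ms @ 6 + 412.844ms (3/4)
14. 3715.596ms @ 27/4 + 412.844ms (3/4)
15. 4128.44ms @ 15/2 + 825.688ms (3/2)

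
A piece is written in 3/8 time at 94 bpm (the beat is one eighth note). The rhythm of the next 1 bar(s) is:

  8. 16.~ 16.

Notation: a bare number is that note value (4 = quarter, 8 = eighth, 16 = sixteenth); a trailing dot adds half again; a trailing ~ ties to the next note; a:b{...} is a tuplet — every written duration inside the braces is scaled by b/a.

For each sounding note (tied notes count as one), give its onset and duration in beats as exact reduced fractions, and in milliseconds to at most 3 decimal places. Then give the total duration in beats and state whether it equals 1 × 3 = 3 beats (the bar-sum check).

1) 0.0ms=0b +957.447ms=3/2b
2) 957.447ms=3/2b +957.447ms=3/2b
Σ=3b of 3 (94bpm 3/8) — PASS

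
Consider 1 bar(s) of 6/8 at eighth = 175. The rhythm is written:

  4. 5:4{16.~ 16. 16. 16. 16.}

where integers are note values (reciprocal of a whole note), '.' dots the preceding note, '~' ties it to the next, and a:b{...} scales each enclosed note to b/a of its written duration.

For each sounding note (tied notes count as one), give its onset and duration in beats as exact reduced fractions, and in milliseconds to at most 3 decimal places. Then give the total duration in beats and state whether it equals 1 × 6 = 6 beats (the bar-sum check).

1) 0.0ms=0b +1028.571ms=3b
2) 1028.571ms=3b +411.429ms=6/5b
3) 1440.0ms=21/5b +205.714ms=3/5b
4) 1645.714ms=24/5b +205.714ms=3/5b
5) 1851.429ms=27/5b +205.714ms=3/5b
Σ=6b of 6 (175bpm 6/8) — PASS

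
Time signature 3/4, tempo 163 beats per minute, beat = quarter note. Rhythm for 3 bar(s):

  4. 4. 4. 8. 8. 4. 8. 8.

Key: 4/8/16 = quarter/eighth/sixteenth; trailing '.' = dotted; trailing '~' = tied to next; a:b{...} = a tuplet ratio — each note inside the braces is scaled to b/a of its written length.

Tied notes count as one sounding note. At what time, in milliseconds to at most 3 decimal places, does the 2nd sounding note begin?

note 2 onset = 3/2b = 552.147ms

1. 0.0ms @ 0 + 552.147ms (3/2)
2. 552.147ms @ 3/2 + 552.147ms (3/2)
3. 1104.294ms @ 3 + 552.147ms (3/2)
4. 1656.442ms @ 9/2 + 276.074ms (3/4)
5. 1932.515ms @ 21/4 + 276.074ms (3/4)
6. 2208.589ms @ 6 + 552.147ms (3/2)
7. 2760.736ms @ 15/2 + 276.074ms (3/4)
8. 3036.81ms @ 33/4 + 276.074ms (3/4)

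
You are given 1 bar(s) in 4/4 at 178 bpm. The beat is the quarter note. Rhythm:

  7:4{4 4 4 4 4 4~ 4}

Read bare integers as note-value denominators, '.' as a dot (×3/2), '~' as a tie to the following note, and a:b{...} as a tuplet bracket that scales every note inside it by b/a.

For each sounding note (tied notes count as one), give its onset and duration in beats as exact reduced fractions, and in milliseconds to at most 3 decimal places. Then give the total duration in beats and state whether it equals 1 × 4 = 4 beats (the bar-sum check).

1) 0.0ms=0b +192.616ms=4/7b
2) 192.616ms=4/7b +192.616ms=4/7b
3) 385.233ms=8/7b +192.616ms=4/7b
4) 577.849ms=12/7b +192.616ms=4/7b
5) 770.465ms=16/7b +192.616ms=4/7b
6) 963.082ms=20/7b +385.233ms=8/7b
Σ=4b of 4 (178bpm 4/4) — PASS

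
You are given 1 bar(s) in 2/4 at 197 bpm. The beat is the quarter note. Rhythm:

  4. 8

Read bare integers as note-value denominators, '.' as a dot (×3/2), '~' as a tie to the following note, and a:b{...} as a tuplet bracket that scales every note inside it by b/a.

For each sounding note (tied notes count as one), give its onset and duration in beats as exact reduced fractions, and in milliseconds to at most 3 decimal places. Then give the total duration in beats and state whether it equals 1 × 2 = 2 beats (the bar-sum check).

1) 0.0ms=0b +456.853ms=3/2b
2) 456.853ms=3/2b +152.284ms=1/2b
Σ=2b of 2 (197bpm 2/4) — PASS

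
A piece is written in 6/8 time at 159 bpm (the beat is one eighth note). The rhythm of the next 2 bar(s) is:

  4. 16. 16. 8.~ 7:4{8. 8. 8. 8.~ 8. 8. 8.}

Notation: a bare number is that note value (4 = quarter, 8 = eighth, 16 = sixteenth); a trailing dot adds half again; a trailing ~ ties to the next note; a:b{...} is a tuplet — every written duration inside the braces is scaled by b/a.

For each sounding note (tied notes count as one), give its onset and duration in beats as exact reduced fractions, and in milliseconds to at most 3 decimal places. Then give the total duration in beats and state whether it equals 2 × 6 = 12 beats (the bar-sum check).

1) 0.0ms=0b +1132.075ms=3b
2) 1132.075ms=3b +283.019ms=3/4b
3) 1415.094ms=15/4b +283.019ms=3/4b
4) 1698.113ms=9/2b +889.488ms=33/14b
5) 2587.601ms=48/7b +323.45ms=6/7b
6) 2911.051ms=54/7b +323.45ms=6/7b
7) 3234.501ms=60/7b +646.9ms=12/7b
8) 3881.402ms=72/7b +323.45ms=6/7b
9) 4204.852ms=78/7b +323.45ms=6/7b
Σ=12b of 12 (159bpm 6/8) — PASS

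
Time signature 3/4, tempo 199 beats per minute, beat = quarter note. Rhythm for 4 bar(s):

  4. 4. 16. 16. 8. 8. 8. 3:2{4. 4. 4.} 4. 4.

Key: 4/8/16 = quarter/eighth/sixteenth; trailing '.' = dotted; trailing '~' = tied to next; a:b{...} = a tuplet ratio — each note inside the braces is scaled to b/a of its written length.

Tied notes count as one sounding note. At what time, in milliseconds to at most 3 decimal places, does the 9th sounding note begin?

note 9 onset = 7b = 2110.553ms

1. 0.0ms @ 0 + 452.261ms (3/2)
2. 452.261ms @ 3/2 + 452.261ms (3/2)
3. 904.523ms @ 3 + 113.065ms (3/8)
4. 1017.588ms @ 27/8 + 113.065ms (3/8)
5. 1130.653ms @ 15/4 + 226.131ms (3/4)
6. 1356.784ms @ 9/2 + 226.131ms (3/4)
7. 1582.915ms @ 21/4 + 226.131ms (3/4)
8. 1809.045ms @ 6 + 301.508ms (1)
9. 2110.553ms @ 7 + 301.508ms (1)
10. 2412.06ms @ 8 + 301.508ms (1)
11. 2713.568ms @ 9 + 452.261ms (3/2)
12. 3165.829ms @ 21/2 + 452.261ms (3/2)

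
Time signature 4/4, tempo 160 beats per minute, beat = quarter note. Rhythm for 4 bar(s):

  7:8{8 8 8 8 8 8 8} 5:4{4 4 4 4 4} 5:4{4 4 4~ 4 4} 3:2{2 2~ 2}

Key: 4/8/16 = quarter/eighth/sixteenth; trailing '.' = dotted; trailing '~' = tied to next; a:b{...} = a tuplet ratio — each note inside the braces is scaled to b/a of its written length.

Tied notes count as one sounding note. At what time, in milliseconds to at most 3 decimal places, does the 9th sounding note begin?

1. 0.0ms @ 0 + 214.286ms (4/7)
2. 214.286ms @ 4/7 + 214.286ms (4/7)
3. 428.571ms @ 8/7 + 214.286ms (4/7)
4. 642.857ms @ 12/7 + 214.286ms (4/7)
5. 857.143ms @ 16/7 + 214.286ms (4/7)
6. 1071.429ms @ 20/7 + 214.286ms (4/7)
7. 1285.714ms @ 24/7 + 214.286ms (4/7)
8. 1500.0ms @ 4 + 300.0ms (4/5)
9. 1800.0ms @ 24/5 + 300.0ms (4/5)
10. 2100.0ms @ 28/5 + 300.0ms (4/5)
11. 2400.0ms @ 32/5 + 300.0ms (4/5)
12. 2700.0ms @ 36/5 + 300.0ms (4/5)
13. 3000.0ms @ 8 + 300.0ms (4/5)
14. 3300.0ms @ 44/5 + 300.0ms (4/5)
15. 3600.0ms @ 48/5 + 600.0ms (8/5)
16. 4200.0ms @ 56/5 + 300.0ms (4/5)
17. 4500.0ms @ 12 + 500.0ms (4/3)
18. 5000.0ms @ 40/3 + 1000.0ms (8/3)

note 9 onset = 24/5b = 1800.0ms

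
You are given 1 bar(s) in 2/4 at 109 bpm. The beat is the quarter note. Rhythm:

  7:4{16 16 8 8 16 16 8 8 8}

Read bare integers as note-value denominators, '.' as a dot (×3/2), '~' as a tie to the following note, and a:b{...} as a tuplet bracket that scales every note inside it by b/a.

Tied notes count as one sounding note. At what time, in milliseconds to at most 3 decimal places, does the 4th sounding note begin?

note 4 onset = 4/7b = 314.548ms

1. 0.0ms @ 0 + 78.637ms (1/7)
2. 78.637ms @ 1/7 + 78.637ms (1/7)
3. 157.274ms @ 2/7 + 157.274ms (2/7)
4. 314.548ms @ 4/7 + 157.274ms (2/7)
5. 471.822ms @ 6/7 + 78.637ms (1/7)
6. 550.459ms @ 1 + 78.637ms (1/7)
7. 629.096ms @ 8/7 + 157.274ms (2/7)
8. 786.37ms @ 10/7 + 157.274ms (2/7)
9. 943.644ms @ 12/7 + 157.274ms (2/7)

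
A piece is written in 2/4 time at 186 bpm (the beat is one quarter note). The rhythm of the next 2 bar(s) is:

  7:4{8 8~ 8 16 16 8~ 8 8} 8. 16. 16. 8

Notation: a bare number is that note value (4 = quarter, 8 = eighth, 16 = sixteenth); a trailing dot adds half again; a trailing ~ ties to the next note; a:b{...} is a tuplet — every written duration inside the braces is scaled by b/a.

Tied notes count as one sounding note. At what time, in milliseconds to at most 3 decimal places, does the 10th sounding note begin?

note 10 onset = 7/2b = 1129.032ms

1. 0.0ms @ 0 + 92.166ms (2/7)
2. 92.166ms @ 2/7 + 184.332ms (4/7)
3. 276.498ms @ 6/7 + 46.083ms (1/7)
4. 322.581ms @ 1 + 46.083ms (1/7)
5. 368.664ms @ 8/7 + 184.332ms (4/7)
6. 552.995ms @ 12/7 + 92.166ms (2/7)
7. 645.161ms @ 2 + 241.935ms (3/4)
8. 887.097ms @ 11/4 + 120.968ms (3/8)
9. 1008.065ms @ 25/8 + 120.968ms (3/8)
10. 1129.032ms @ 7/2 + 161.29ms (1/2)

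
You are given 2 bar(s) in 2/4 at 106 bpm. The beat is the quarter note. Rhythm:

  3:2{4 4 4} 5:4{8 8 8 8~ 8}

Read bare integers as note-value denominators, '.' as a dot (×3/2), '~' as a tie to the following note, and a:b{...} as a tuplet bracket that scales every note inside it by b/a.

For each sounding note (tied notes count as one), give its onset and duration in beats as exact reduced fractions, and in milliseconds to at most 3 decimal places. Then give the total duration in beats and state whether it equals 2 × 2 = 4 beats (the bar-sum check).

1) 0.0ms=0b +377.358ms=2/3b
2) 377.358ms=2/3b +377.358ms=2/3b
3) 754.717ms=4/3b +377.358ms=2/3b
4) 1132.075ms=2b +226.415ms=2/5b
5) 1358.491ms=12/5b +226.415ms=2/5b
6) 1584.906ms=14/5b +226.415ms=2/5b
7) 1811.321ms=16/5b +452.83ms=4/5b
Σ=4b of 4 (106bpm 2/4) — PASS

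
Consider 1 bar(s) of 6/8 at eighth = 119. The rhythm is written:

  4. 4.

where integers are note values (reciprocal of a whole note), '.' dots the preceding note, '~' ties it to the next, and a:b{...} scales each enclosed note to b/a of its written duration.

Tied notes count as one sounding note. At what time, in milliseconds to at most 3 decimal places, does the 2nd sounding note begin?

note 2 onset = 3b = 1512.605ms

1. 0.0ms @ 0 + 1512.605ms (3)
2. 1512.605ms @ 3 + 1512.605ms (3)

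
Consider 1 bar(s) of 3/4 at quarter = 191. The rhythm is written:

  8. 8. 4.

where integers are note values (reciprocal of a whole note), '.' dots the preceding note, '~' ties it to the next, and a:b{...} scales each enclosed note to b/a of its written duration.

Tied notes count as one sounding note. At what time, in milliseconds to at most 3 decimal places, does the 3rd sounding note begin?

1. 0.0ms @ 0 + 235.602ms (3/4)
2. 235.602ms @ 3/4 + 235.602ms (3/4)
3. 471.204ms @ 3/2 + 471.204ms (3/2)

note 3 onset = 3/2b = 471.204ms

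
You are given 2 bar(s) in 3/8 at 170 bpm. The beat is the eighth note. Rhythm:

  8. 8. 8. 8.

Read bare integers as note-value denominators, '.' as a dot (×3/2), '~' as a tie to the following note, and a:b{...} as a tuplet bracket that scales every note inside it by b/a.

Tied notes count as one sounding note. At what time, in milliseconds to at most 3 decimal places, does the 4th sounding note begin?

1. 0.0ms @ 0 + 529.412ms (3/2)
2. 529.412ms @ 3/2 + 529.412ms (3/2)
3. 1058.824ms @ 3 + 529.412ms (3/2)
4. 1588.235ms @ 9/2 + 529.412ms (3/2)

note 4 onset = 9/2b = 1588.235ms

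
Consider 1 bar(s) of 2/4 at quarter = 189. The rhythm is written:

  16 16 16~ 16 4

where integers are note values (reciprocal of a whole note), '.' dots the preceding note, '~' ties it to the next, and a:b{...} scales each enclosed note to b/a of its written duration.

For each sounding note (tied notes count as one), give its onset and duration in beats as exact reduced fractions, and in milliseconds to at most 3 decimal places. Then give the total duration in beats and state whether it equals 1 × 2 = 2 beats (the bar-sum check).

1) 0.0ms=0b +79.365ms=1/4b
2) 79.365ms=1/4b +79.365ms=1/4b
3) 158.73ms=1/2b +158.73ms=1/2b
4) 317.46ms=1b +317.46ms=1b
Σ=2b of 2 (189bpm 2/4) — PASS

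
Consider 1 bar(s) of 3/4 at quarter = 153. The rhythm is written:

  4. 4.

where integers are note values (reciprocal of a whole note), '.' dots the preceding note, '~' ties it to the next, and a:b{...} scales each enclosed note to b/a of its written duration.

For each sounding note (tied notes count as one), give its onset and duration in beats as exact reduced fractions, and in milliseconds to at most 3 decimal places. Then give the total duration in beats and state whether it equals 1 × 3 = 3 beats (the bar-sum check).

1) 0.0ms=0b +588.235ms=3/2b
2) 588.235ms=3/2b +588.235ms=3/2b
Σ=3b of 3 (153bpm 3/4) — PASS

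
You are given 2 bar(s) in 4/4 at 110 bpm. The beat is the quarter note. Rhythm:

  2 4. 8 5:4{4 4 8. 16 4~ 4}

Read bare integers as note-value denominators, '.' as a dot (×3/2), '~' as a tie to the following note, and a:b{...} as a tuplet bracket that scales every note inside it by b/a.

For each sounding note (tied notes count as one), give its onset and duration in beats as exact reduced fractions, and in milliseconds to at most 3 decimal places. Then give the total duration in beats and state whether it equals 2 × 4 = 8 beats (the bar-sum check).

1) 0.0ms=0b +1090.909ms=2b
2) 1090.909ms=2b +818.182ms=3/2b
3) 1909.091ms=7/2b +272.727ms=1/2b
4) 2181.818ms=4b +436.364ms=4/5b
5) 2618.182ms=24/5b +436.364ms=4/5b
6) 3054.545ms=28/5b +327.273ms=3/5b
7) 3381.818ms=31/5b +109.091ms=1/5b
8) 3490.909ms=32/5b +872.727ms=8/5b
Σ=8b of 8 (110bpm 4/4) — PASS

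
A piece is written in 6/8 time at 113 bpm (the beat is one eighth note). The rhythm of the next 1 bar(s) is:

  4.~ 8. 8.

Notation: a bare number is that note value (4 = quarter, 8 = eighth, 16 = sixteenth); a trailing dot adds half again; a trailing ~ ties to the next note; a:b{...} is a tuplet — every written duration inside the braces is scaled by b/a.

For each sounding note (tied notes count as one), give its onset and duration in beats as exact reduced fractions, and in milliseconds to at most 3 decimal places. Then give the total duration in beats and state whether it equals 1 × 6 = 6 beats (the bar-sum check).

1) 0.0ms=0b +2389.381ms=9/2b
2) 2389.381ms=9/2b +796.46ms=3/2b
Σ=6b of 6 (113bpm 6/8) — PASS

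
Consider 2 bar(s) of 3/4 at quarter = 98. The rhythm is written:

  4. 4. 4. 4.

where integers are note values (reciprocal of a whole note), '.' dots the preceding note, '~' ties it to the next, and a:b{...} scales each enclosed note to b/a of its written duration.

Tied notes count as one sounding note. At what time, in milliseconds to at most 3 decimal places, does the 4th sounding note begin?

1. 0.0ms @ 0 + 918.367ms (3/2)
2. 918.367ms @ 3/2 + 918.367ms (3/2)
3. 1836.735ms @ 3 + 918.367ms (3/2)
4. 2755.102ms @ 9/2 + 918.367ms (3/2)

note 4 onset = 9/2b = 2755.102ms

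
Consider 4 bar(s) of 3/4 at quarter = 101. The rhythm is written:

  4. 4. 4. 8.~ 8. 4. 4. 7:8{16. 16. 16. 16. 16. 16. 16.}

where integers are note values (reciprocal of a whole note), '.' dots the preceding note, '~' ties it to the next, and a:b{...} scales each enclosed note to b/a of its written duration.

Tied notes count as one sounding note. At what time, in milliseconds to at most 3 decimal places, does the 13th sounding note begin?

note 13 onset = 81/7b = 6874.116ms

1. 0.0ms @ 0 + 891.089ms (3/2)
2. 891.089ms @ 3/2 + 891.089ms (3/2)
3. 1782.178ms @ 3 + 891.089ms (3/2)
4. 2673.267ms @ 9/2 + 891.089ms (3/2)
5. 3564.356ms @ 6 + 891.089ms (3/2)
6. 4455.446ms @ 15/2 + 891.089ms (3/2)
7. 5346.535ms @ 9 + 254.597ms (3/7)
8. 5601.132ms @ 66/7 + 254.597ms (3/7)
9. 5855.728ms @ 69/7 + 254.597ms (3/7)
10. 6110.325ms @ 72/7 + 254.597ms (3/7)
11. 6364.922ms @ 75/7 + 254.597ms (3/7)
12. 6619.519ms @ 78/7 + 254.597ms (3/7)
13. 6874.116ms @ 81/7 + 254.597ms (3/7)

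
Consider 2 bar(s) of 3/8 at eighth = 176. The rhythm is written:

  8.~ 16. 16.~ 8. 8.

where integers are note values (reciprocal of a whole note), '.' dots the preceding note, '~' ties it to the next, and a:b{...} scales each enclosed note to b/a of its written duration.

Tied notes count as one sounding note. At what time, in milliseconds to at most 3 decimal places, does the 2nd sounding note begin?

1. 0.0ms @ 0 + 767.045ms (9/4)
2. 767.045ms @ 9/4 + 767.045ms (9/4)
3. 1534.091ms @ 9/2 + 511.364ms (3/2)

note 2 onset = 9/4b = 767.045ms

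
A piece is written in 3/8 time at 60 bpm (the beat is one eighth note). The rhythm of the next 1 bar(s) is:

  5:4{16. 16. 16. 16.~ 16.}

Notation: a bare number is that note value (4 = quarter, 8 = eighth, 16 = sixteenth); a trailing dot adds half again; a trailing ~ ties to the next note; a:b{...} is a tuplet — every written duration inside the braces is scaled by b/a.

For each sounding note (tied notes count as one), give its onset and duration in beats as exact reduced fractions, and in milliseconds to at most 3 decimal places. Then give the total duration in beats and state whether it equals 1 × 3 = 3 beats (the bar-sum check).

1) 0.0ms=0b +600.0ms=3/5b
2) 600.0ms=3/5b +600.0ms=3/5b
3) 1200.0ms=6/5b +600.0ms=3/5b
4) 1800.0ms=9/5b +1200.0ms=6/5b
Σ=3b of 3 (60bpm 3/8) — PASS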